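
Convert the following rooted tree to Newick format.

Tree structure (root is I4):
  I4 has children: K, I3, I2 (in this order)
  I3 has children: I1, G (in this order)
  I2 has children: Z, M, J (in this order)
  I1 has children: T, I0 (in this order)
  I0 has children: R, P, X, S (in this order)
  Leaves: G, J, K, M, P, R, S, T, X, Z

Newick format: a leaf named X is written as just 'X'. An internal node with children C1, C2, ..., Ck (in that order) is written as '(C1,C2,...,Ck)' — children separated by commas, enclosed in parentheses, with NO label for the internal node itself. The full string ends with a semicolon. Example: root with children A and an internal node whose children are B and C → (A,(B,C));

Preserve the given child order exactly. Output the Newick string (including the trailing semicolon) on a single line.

internal I4 with children ['K', 'I3', 'I2']
  leaf 'K' → 'K'
  internal I3 with children ['I1', 'G']
    internal I1 with children ['T', 'I0']
      leaf 'T' → 'T'
      internal I0 with children ['R', 'P', 'X', 'S']
        leaf 'R' → 'R'
        leaf 'P' → 'P'
        leaf 'X' → 'X'
        leaf 'S' → 'S'
      → '(R,P,X,S)'
    → '(T,(R,P,X,S))'
    leaf 'G' → 'G'
  → '((T,(R,P,X,S)),G)'
  internal I2 with children ['Z', 'M', 'J']
    leaf 'Z' → 'Z'
    leaf 'M' → 'M'
    leaf 'J' → 'J'
  → '(Z,M,J)'
→ '(K,((T,(R,P,X,S)),G),(Z,M,J))'
Final: (K,((T,(R,P,X,S)),G),(Z,M,J));

Answer: (K,((T,(R,P,X,S)),G),(Z,M,J));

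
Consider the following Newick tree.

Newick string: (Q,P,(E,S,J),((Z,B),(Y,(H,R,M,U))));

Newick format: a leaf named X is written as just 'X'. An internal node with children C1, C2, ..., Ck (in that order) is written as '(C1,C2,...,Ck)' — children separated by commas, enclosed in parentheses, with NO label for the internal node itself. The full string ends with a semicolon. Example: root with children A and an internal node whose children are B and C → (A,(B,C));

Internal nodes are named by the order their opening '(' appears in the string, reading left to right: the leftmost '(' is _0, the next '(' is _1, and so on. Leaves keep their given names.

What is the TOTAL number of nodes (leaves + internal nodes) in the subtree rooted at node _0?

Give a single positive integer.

Answer: 18

Derivation:
Newick: (Q,P,(E,S,J),((Z,B),(Y,(H,R,M,U))));
Locate _0: it is the '(' at position 0 (the 1st '(' reading left to right).
Query: subtree rooted at _0
_0: subtree_size = 1 + 17
  Q: subtree_size = 1 + 0
  P: subtree_size = 1 + 0
  _1: subtree_size = 1 + 3
    E: subtree_size = 1 + 0
    S: subtree_size = 1 + 0
    J: subtree_size = 1 + 0
  _2: subtree_size = 1 + 10
    _3: subtree_size = 1 + 2
      Z: subtree_size = 1 + 0
      B: subtree_size = 1 + 0
    _4: subtree_size = 1 + 6
      Y: subtree_size = 1 + 0
      _5: subtree_size = 1 + 4
        H: subtree_size = 1 + 0
        R: subtree_size = 1 + 0
        M: subtree_size = 1 + 0
        U: subtree_size = 1 + 0
Total subtree size of _0: 18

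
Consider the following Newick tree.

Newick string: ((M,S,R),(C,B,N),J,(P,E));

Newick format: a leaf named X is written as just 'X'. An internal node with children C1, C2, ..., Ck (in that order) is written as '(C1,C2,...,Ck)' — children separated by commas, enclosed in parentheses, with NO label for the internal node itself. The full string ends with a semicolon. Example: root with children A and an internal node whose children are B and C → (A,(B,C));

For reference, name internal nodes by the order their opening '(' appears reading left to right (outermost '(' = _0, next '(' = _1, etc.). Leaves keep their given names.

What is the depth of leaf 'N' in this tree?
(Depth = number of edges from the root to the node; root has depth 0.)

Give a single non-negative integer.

Newick: ((M,S,R),(C,B,N),J,(P,E));
Naming internals by '(' encounter order: outermost '(' = _0, next = _1, ...
Query node: N
Path from root: _0 -> _2 -> N
Depth of N: 2 (number of edges from root)

Answer: 2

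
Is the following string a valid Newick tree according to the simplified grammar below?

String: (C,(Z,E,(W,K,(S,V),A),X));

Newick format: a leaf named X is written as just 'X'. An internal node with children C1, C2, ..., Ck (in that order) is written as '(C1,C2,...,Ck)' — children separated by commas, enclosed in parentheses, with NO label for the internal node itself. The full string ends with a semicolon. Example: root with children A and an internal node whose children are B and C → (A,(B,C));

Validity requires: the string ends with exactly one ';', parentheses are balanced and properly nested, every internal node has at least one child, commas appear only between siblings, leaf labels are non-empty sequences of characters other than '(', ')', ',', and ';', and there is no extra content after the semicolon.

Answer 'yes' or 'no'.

Input: (C,(Z,E,(W,K,(S,V),A),X));
Paren balance: 4 '(' vs 4 ')' OK
Ends with single ';': True
Full parse: OK
Valid: True

Answer: yes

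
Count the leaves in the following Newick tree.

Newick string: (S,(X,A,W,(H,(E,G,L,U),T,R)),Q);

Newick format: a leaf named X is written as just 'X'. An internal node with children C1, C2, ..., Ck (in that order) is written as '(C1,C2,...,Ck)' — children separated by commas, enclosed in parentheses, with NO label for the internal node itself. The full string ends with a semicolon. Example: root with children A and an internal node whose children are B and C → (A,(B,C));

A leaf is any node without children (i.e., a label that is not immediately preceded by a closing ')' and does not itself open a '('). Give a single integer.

Answer: 12

Derivation:
Newick: (S,(X,A,W,(H,(E,G,L,U),T,R)),Q);
Scan left-to-right; a leaf is any maximal label run not followed by '(':
  pos 1: leaf 'S' → count = 1
  pos 4: leaf 'X' → count = 2
  pos 6: leaf 'A' → count = 3
  pos 8: leaf 'W' → count = 4
  pos 11: leaf 'H' → count = 5
  pos 14: leaf 'E' → count = 6
  pos 16: leaf 'G' → count = 7
  pos 18: leaf 'L' → count = 8
  pos 20: leaf 'U' → count = 9
  pos 23: leaf 'T' → count = 10
  pos 25: leaf 'R' → count = 11
  pos 29: leaf 'Q' → count = 12
Total leaves: 12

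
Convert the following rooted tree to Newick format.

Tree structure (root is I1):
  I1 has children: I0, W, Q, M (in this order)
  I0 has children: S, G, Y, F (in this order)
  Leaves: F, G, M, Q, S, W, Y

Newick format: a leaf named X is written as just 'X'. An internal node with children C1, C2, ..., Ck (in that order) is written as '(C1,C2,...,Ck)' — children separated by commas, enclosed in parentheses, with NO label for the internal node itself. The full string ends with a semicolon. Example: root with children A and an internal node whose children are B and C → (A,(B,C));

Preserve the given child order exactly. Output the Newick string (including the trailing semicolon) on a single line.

internal I1 with children ['I0', 'W', 'Q', 'M']
  internal I0 with children ['S', 'G', 'Y', 'F']
    leaf 'S' → 'S'
    leaf 'G' → 'G'
    leaf 'Y' → 'Y'
    leaf 'F' → 'F'
  → '(S,G,Y,F)'
  leaf 'W' → 'W'
  leaf 'Q' → 'Q'
  leaf 'M' → 'M'
→ '((S,G,Y,F),W,Q,M)'
Final: ((S,G,Y,F),W,Q,M);

Answer: ((S,G,Y,F),W,Q,M);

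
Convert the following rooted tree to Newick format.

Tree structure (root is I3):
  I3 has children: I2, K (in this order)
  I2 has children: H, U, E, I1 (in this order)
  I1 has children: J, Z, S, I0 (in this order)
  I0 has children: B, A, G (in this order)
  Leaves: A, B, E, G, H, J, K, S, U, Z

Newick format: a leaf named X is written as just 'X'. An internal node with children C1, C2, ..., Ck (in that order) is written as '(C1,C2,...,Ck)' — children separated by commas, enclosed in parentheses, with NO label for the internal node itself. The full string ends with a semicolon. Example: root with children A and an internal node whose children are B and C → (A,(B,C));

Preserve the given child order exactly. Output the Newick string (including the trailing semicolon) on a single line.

Answer: ((H,U,E,(J,Z,S,(B,A,G))),K);

Derivation:
internal I3 with children ['I2', 'K']
  internal I2 with children ['H', 'U', 'E', 'I1']
    leaf 'H' → 'H'
    leaf 'U' → 'U'
    leaf 'E' → 'E'
    internal I1 with children ['J', 'Z', 'S', 'I0']
      leaf 'J' → 'J'
      leaf 'Z' → 'Z'
      leaf 'S' → 'S'
      internal I0 with children ['B', 'A', 'G']
        leaf 'B' → 'B'
        leaf 'A' → 'A'
        leaf 'G' → 'G'
      → '(B,A,G)'
    → '(J,Z,S,(B,A,G))'
  → '(H,U,E,(J,Z,S,(B,A,G)))'
  leaf 'K' → 'K'
→ '((H,U,E,(J,Z,S,(B,A,G))),K)'
Final: ((H,U,E,(J,Z,S,(B,A,G))),K);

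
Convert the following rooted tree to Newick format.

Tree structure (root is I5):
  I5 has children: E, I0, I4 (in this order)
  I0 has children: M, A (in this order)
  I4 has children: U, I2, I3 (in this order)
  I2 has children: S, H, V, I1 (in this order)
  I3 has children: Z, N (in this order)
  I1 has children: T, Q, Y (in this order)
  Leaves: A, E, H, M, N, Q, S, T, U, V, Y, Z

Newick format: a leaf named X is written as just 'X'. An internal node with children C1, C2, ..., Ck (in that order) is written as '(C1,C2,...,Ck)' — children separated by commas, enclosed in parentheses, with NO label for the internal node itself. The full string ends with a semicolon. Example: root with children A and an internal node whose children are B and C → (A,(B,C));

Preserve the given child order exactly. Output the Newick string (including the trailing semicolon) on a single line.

Answer: (E,(M,A),(U,(S,H,V,(T,Q,Y)),(Z,N)));

Derivation:
internal I5 with children ['E', 'I0', 'I4']
  leaf 'E' → 'E'
  internal I0 with children ['M', 'A']
    leaf 'M' → 'M'
    leaf 'A' → 'A'
  → '(M,A)'
  internal I4 with children ['U', 'I2', 'I3']
    leaf 'U' → 'U'
    internal I2 with children ['S', 'H', 'V', 'I1']
      leaf 'S' → 'S'
      leaf 'H' → 'H'
      leaf 'V' → 'V'
      internal I1 with children ['T', 'Q', 'Y']
        leaf 'T' → 'T'
        leaf 'Q' → 'Q'
        leaf 'Y' → 'Y'
      → '(T,Q,Y)'
    → '(S,H,V,(T,Q,Y))'
    internal I3 with children ['Z', 'N']
      leaf 'Z' → 'Z'
      leaf 'N' → 'N'
    → '(Z,N)'
  → '(U,(S,H,V,(T,Q,Y)),(Z,N))'
→ '(E,(M,A),(U,(S,H,V,(T,Q,Y)),(Z,N)))'
Final: (E,(M,A),(U,(S,H,V,(T,Q,Y)),(Z,N)));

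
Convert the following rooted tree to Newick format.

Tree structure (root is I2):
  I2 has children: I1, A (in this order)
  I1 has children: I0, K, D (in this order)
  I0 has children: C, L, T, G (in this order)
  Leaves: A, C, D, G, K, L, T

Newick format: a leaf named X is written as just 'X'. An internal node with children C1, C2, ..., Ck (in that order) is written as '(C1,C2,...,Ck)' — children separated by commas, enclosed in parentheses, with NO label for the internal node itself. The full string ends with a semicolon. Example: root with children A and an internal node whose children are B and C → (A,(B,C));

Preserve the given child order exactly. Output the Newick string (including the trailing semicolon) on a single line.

internal I2 with children ['I1', 'A']
  internal I1 with children ['I0', 'K', 'D']
    internal I0 with children ['C', 'L', 'T', 'G']
      leaf 'C' → 'C'
      leaf 'L' → 'L'
      leaf 'T' → 'T'
      leaf 'G' → 'G'
    → '(C,L,T,G)'
    leaf 'K' → 'K'
    leaf 'D' → 'D'
  → '((C,L,T,G),K,D)'
  leaf 'A' → 'A'
→ '(((C,L,T,G),K,D),A)'
Final: (((C,L,T,G),K,D),A);

Answer: (((C,L,T,G),K,D),A);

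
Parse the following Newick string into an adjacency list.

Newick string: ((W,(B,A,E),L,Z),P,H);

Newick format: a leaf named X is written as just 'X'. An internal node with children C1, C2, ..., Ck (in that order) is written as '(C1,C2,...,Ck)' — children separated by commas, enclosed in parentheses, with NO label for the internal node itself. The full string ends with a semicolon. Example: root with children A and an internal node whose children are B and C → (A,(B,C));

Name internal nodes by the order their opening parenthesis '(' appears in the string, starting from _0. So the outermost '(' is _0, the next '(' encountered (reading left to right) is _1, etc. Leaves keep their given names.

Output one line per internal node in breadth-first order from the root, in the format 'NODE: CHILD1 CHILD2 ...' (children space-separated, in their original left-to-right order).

Input: ((W,(B,A,E),L,Z),P,H);
Scanning left-to-right, naming '(' by encounter order:
  pos 0: '(' -> open internal node _0 (depth 1)
  pos 1: '(' -> open internal node _1 (depth 2)
  pos 4: '(' -> open internal node _2 (depth 3)
  pos 10: ')' -> close internal node _2 (now at depth 2)
  pos 15: ')' -> close internal node _1 (now at depth 1)
  pos 20: ')' -> close internal node _0 (now at depth 0)
Total internal nodes: 3
BFS adjacency from root:
  _0: _1 P H
  _1: W _2 L Z
  _2: B A E

Answer: _0: _1 P H
_1: W _2 L Z
_2: B A E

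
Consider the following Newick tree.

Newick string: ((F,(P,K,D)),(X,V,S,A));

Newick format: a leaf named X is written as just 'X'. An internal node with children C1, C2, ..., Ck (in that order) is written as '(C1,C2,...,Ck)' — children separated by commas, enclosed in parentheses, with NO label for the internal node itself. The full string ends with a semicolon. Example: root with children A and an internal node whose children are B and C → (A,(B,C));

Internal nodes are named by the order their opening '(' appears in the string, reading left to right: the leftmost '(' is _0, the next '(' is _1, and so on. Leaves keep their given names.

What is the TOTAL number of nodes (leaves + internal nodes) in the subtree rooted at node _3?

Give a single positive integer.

Newick: ((F,(P,K,D)),(X,V,S,A));
Locate _3: it is the '(' at position 13 (the 4th '(' reading left to right).
Query: subtree rooted at _3
_3: subtree_size = 1 + 4
  X: subtree_size = 1 + 0
  V: subtree_size = 1 + 0
  S: subtree_size = 1 + 0
  A: subtree_size = 1 + 0
Total subtree size of _3: 5

Answer: 5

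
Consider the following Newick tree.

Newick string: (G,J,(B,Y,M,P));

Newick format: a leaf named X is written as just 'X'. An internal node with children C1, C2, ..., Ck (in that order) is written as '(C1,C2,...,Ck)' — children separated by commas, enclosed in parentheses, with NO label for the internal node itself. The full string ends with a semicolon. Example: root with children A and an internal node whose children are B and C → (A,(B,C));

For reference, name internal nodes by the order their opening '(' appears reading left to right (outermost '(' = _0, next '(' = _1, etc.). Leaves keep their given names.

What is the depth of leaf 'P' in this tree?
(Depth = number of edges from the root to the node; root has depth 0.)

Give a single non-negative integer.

Answer: 2

Derivation:
Newick: (G,J,(B,Y,M,P));
Naming internals by '(' encounter order: outermost '(' = _0, next = _1, ...
Query node: P
Path from root: _0 -> _1 -> P
Depth of P: 2 (number of edges from root)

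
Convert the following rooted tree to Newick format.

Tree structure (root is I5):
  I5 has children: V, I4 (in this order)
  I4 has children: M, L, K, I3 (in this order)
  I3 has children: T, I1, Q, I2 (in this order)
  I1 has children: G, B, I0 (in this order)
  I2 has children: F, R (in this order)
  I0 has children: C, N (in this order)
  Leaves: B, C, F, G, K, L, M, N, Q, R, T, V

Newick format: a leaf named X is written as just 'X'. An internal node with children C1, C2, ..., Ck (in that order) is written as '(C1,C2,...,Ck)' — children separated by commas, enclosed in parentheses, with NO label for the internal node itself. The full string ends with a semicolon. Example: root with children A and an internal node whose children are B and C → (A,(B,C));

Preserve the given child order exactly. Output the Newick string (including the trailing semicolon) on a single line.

internal I5 with children ['V', 'I4']
  leaf 'V' → 'V'
  internal I4 with children ['M', 'L', 'K', 'I3']
    leaf 'M' → 'M'
    leaf 'L' → 'L'
    leaf 'K' → 'K'
    internal I3 with children ['T', 'I1', 'Q', 'I2']
      leaf 'T' → 'T'
      internal I1 with children ['G', 'B', 'I0']
        leaf 'G' → 'G'
        leaf 'B' → 'B'
        internal I0 with children ['C', 'N']
          leaf 'C' → 'C'
          leaf 'N' → 'N'
        → '(C,N)'
      → '(G,B,(C,N))'
      leaf 'Q' → 'Q'
      internal I2 with children ['F', 'R']
        leaf 'F' → 'F'
        leaf 'R' → 'R'
      → '(F,R)'
    → '(T,(G,B,(C,N)),Q,(F,R))'
  → '(M,L,K,(T,(G,B,(C,N)),Q,(F,R)))'
→ '(V,(M,L,K,(T,(G,B,(C,N)),Q,(F,R))))'
Final: (V,(M,L,K,(T,(G,B,(C,N)),Q,(F,R))));

Answer: (V,(M,L,K,(T,(G,B,(C,N)),Q,(F,R))));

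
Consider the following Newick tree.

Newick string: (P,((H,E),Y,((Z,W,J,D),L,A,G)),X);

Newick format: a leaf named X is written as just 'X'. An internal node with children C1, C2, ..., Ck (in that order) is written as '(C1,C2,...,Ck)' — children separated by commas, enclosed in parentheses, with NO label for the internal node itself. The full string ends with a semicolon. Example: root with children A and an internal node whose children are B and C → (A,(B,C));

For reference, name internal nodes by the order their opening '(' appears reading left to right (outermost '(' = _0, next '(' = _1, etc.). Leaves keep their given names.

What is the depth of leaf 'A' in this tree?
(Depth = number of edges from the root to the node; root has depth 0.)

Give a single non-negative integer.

Answer: 3

Derivation:
Newick: (P,((H,E),Y,((Z,W,J,D),L,A,G)),X);
Naming internals by '(' encounter order: outermost '(' = _0, next = _1, ...
Query node: A
Path from root: _0 -> _1 -> _3 -> A
Depth of A: 3 (number of edges from root)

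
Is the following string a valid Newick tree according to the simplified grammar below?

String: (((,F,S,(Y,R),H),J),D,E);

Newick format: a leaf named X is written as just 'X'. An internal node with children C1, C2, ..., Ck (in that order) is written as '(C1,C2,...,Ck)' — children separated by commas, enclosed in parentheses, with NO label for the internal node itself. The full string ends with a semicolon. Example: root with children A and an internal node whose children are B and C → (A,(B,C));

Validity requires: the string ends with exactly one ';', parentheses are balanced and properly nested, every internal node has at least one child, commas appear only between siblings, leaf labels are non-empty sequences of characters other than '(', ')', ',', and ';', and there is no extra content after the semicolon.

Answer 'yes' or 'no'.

Answer: no

Derivation:
Input: (((,F,S,(Y,R),H),J),D,E);
Paren balance: 4 '(' vs 4 ')' OK
Ends with single ';': True
Full parse: FAILS (empty leaf label at pos 3)
Valid: False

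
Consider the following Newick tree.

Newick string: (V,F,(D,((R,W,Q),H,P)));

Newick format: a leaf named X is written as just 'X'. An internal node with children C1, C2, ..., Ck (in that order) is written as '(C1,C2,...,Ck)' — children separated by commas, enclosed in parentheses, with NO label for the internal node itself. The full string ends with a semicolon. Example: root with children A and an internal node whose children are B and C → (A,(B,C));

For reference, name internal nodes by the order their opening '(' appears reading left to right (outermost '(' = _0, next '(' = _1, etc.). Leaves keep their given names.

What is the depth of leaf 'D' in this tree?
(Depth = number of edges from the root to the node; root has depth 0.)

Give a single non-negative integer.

Answer: 2

Derivation:
Newick: (V,F,(D,((R,W,Q),H,P)));
Naming internals by '(' encounter order: outermost '(' = _0, next = _1, ...
Query node: D
Path from root: _0 -> _1 -> D
Depth of D: 2 (number of edges from root)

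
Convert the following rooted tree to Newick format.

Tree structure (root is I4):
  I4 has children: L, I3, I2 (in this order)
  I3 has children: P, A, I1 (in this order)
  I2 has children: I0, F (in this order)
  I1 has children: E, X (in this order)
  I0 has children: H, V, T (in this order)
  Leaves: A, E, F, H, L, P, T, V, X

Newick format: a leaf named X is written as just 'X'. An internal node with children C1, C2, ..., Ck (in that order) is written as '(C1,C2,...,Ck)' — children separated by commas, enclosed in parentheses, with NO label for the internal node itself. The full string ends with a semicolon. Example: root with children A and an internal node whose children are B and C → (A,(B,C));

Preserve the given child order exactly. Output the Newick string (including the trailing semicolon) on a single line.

internal I4 with children ['L', 'I3', 'I2']
  leaf 'L' → 'L'
  internal I3 with children ['P', 'A', 'I1']
    leaf 'P' → 'P'
    leaf 'A' → 'A'
    internal I1 with children ['E', 'X']
      leaf 'E' → 'E'
      leaf 'X' → 'X'
    → '(E,X)'
  → '(P,A,(E,X))'
  internal I2 with children ['I0', 'F']
    internal I0 with children ['H', 'V', 'T']
      leaf 'H' → 'H'
      leaf 'V' → 'V'
      leaf 'T' → 'T'
    → '(H,V,T)'
    leaf 'F' → 'F'
  → '((H,V,T),F)'
→ '(L,(P,A,(E,X)),((H,V,T),F))'
Final: (L,(P,A,(E,X)),((H,V,T),F));

Answer: (L,(P,A,(E,X)),((H,V,T),F));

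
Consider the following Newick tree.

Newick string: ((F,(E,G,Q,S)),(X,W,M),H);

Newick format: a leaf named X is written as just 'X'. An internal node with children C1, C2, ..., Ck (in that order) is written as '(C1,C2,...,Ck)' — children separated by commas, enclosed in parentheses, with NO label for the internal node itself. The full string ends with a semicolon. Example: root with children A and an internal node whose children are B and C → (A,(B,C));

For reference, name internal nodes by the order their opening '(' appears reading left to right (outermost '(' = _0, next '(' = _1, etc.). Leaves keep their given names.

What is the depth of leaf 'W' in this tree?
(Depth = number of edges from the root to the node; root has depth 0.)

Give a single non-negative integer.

Newick: ((F,(E,G,Q,S)),(X,W,M),H);
Naming internals by '(' encounter order: outermost '(' = _0, next = _1, ...
Query node: W
Path from root: _0 -> _3 -> W
Depth of W: 2 (number of edges from root)

Answer: 2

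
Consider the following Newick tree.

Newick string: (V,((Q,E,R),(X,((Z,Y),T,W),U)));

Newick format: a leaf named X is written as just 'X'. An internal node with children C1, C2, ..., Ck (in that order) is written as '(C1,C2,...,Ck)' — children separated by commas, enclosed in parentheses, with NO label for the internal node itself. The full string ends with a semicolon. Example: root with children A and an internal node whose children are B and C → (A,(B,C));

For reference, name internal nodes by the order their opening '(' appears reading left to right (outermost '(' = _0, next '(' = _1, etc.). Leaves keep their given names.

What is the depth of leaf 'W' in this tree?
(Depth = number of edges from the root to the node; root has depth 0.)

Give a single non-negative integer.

Answer: 4

Derivation:
Newick: (V,((Q,E,R),(X,((Z,Y),T,W),U)));
Naming internals by '(' encounter order: outermost '(' = _0, next = _1, ...
Query node: W
Path from root: _0 -> _1 -> _3 -> _4 -> W
Depth of W: 4 (number of edges from root)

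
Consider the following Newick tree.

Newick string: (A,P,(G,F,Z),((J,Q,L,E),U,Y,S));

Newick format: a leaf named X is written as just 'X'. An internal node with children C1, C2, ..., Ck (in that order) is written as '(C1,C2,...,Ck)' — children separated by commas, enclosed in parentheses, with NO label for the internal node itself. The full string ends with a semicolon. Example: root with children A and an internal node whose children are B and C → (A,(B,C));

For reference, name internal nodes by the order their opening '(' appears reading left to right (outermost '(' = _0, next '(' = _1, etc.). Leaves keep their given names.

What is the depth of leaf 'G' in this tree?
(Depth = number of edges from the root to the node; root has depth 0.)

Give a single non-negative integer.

Answer: 2

Derivation:
Newick: (A,P,(G,F,Z),((J,Q,L,E),U,Y,S));
Naming internals by '(' encounter order: outermost '(' = _0, next = _1, ...
Query node: G
Path from root: _0 -> _1 -> G
Depth of G: 2 (number of edges from root)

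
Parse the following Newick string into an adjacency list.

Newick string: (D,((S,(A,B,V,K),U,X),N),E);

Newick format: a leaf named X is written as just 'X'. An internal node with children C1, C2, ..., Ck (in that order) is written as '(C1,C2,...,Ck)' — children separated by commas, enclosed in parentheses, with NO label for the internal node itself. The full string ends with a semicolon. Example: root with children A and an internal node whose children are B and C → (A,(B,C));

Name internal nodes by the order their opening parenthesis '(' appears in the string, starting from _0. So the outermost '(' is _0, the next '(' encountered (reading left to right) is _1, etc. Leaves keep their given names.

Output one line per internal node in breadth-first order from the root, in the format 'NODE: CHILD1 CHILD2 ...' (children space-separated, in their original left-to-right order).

Input: (D,((S,(A,B,V,K),U,X),N),E);
Scanning left-to-right, naming '(' by encounter order:
  pos 0: '(' -> open internal node _0 (depth 1)
  pos 3: '(' -> open internal node _1 (depth 2)
  pos 4: '(' -> open internal node _2 (depth 3)
  pos 7: '(' -> open internal node _3 (depth 4)
  pos 15: ')' -> close internal node _3 (now at depth 3)
  pos 20: ')' -> close internal node _2 (now at depth 2)
  pos 23: ')' -> close internal node _1 (now at depth 1)
  pos 26: ')' -> close internal node _0 (now at depth 0)
Total internal nodes: 4
BFS adjacency from root:
  _0: D _1 E
  _1: _2 N
  _2: S _3 U X
  _3: A B V K

Answer: _0: D _1 E
_1: _2 N
_2: S _3 U X
_3: A B V K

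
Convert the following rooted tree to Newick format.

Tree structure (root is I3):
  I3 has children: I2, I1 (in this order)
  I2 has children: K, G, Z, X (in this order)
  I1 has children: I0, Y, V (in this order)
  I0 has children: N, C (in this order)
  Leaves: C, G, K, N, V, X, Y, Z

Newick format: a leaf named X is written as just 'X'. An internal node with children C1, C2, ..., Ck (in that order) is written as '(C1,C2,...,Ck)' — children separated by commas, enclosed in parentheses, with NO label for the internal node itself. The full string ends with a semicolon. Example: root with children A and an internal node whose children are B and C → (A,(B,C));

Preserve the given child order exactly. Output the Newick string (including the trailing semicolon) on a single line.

internal I3 with children ['I2', 'I1']
  internal I2 with children ['K', 'G', 'Z', 'X']
    leaf 'K' → 'K'
    leaf 'G' → 'G'
    leaf 'Z' → 'Z'
    leaf 'X' → 'X'
  → '(K,G,Z,X)'
  internal I1 with children ['I0', 'Y', 'V']
    internal I0 with children ['N', 'C']
      leaf 'N' → 'N'
      leaf 'C' → 'C'
    → '(N,C)'
    leaf 'Y' → 'Y'
    leaf 'V' → 'V'
  → '((N,C),Y,V)'
→ '((K,G,Z,X),((N,C),Y,V))'
Final: ((K,G,Z,X),((N,C),Y,V));

Answer: ((K,G,Z,X),((N,C),Y,V));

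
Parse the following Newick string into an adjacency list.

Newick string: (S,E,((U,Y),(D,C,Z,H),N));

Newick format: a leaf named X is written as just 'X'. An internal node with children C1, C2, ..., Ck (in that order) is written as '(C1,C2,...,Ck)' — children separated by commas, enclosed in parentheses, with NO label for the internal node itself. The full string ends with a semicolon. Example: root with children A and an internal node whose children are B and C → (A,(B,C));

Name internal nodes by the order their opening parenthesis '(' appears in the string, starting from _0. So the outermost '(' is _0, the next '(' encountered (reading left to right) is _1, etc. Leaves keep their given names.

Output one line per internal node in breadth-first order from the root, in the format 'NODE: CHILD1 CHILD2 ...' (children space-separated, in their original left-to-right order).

Answer: _0: S E _1
_1: _2 _3 N
_2: U Y
_3: D C Z H

Derivation:
Input: (S,E,((U,Y),(D,C,Z,H),N));
Scanning left-to-right, naming '(' by encounter order:
  pos 0: '(' -> open internal node _0 (depth 1)
  pos 5: '(' -> open internal node _1 (depth 2)
  pos 6: '(' -> open internal node _2 (depth 3)
  pos 10: ')' -> close internal node _2 (now at depth 2)
  pos 12: '(' -> open internal node _3 (depth 3)
  pos 20: ')' -> close internal node _3 (now at depth 2)
  pos 23: ')' -> close internal node _1 (now at depth 1)
  pos 24: ')' -> close internal node _0 (now at depth 0)
Total internal nodes: 4
BFS adjacency from root:
  _0: S E _1
  _1: _2 _3 N
  _2: U Y
  _3: D C Z H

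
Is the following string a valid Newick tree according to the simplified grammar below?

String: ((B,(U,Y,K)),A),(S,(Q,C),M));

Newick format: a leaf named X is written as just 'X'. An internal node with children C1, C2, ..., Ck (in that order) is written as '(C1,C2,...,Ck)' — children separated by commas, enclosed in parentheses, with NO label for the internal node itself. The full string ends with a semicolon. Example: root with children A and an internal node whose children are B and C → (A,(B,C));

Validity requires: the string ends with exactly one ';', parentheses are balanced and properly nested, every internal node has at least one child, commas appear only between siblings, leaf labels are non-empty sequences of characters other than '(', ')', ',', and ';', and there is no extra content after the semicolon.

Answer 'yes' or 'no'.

Input: ((B,(U,Y,K)),A),(S,(Q,C),M));
Paren balance: 5 '(' vs 6 ')' MISMATCH
Ends with single ';': True
Full parse: FAILS (extra content after tree at pos 15)
Valid: False

Answer: no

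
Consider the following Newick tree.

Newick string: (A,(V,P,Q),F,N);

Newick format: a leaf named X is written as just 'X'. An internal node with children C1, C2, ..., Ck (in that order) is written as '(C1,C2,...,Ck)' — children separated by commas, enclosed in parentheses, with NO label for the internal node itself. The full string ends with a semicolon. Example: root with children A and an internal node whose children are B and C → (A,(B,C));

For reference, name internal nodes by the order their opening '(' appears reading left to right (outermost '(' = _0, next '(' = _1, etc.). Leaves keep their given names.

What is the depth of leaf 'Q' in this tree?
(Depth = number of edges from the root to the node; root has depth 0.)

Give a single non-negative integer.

Answer: 2

Derivation:
Newick: (A,(V,P,Q),F,N);
Naming internals by '(' encounter order: outermost '(' = _0, next = _1, ...
Query node: Q
Path from root: _0 -> _1 -> Q
Depth of Q: 2 (number of edges from root)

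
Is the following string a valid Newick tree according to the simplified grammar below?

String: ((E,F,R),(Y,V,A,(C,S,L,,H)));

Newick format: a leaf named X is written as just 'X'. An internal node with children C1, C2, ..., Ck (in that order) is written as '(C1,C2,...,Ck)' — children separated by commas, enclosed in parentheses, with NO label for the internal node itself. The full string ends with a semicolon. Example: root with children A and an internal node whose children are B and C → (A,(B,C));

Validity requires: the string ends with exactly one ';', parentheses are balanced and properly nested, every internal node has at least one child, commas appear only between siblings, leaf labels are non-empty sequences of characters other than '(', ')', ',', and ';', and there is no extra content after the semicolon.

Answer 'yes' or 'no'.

Input: ((E,F,R),(Y,V,A,(C,S,L,,H)));
Paren balance: 4 '(' vs 4 ')' OK
Ends with single ';': True
Full parse: FAILS (empty leaf label at pos 23)
Valid: False

Answer: no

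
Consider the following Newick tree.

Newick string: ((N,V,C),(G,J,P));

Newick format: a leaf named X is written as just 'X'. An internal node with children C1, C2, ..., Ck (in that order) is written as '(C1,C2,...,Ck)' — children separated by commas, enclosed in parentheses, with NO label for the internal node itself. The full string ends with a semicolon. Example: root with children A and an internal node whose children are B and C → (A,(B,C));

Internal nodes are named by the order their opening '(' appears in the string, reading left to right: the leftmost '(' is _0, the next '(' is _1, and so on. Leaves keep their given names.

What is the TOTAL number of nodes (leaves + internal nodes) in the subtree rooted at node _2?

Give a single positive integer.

Answer: 4

Derivation:
Newick: ((N,V,C),(G,J,P));
Locate _2: it is the '(' at position 9 (the 3rd '(' reading left to right).
Query: subtree rooted at _2
_2: subtree_size = 1 + 3
  G: subtree_size = 1 + 0
  J: subtree_size = 1 + 0
  P: subtree_size = 1 + 0
Total subtree size of _2: 4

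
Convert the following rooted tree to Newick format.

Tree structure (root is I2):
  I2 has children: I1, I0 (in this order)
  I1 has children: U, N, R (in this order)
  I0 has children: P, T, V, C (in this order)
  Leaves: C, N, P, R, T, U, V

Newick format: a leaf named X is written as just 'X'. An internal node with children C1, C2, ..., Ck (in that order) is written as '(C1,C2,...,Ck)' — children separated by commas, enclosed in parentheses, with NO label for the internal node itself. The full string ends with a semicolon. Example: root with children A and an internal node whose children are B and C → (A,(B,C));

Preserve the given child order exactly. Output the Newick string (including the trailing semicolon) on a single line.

Answer: ((U,N,R),(P,T,V,C));

Derivation:
internal I2 with children ['I1', 'I0']
  internal I1 with children ['U', 'N', 'R']
    leaf 'U' → 'U'
    leaf 'N' → 'N'
    leaf 'R' → 'R'
  → '(U,N,R)'
  internal I0 with children ['P', 'T', 'V', 'C']
    leaf 'P' → 'P'
    leaf 'T' → 'T'
    leaf 'V' → 'V'
    leaf 'C' → 'C'
  → '(P,T,V,C)'
→ '((U,N,R),(P,T,V,C))'
Final: ((U,N,R),(P,T,V,C));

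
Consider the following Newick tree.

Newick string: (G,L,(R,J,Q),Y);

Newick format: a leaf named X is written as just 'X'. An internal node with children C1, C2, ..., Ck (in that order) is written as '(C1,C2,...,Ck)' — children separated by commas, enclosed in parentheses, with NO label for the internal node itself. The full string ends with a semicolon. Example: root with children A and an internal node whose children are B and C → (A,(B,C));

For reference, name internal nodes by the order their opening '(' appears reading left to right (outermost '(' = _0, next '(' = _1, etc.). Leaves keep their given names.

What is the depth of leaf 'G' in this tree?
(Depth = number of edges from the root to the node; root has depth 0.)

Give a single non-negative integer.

Answer: 1

Derivation:
Newick: (G,L,(R,J,Q),Y);
Naming internals by '(' encounter order: outermost '(' = _0, next = _1, ...
Query node: G
Path from root: _0 -> G
Depth of G: 1 (number of edges from root)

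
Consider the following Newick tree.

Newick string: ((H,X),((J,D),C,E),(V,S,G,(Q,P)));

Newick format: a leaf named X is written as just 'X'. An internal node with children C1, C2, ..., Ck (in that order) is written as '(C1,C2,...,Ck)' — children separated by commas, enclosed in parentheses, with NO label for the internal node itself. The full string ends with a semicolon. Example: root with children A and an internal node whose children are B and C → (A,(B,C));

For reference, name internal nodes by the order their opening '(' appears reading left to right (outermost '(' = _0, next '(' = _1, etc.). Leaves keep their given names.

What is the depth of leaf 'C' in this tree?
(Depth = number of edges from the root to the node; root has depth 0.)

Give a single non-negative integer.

Newick: ((H,X),((J,D),C,E),(V,S,G,(Q,P)));
Naming internals by '(' encounter order: outermost '(' = _0, next = _1, ...
Query node: C
Path from root: _0 -> _2 -> C
Depth of C: 2 (number of edges from root)

Answer: 2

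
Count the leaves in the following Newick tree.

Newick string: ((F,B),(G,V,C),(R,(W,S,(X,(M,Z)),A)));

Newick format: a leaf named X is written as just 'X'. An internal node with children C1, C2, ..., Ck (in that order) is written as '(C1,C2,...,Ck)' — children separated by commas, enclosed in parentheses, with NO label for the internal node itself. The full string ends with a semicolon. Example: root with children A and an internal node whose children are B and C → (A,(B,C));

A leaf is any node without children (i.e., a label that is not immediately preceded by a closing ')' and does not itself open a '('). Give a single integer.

Newick: ((F,B),(G,V,C),(R,(W,S,(X,(M,Z)),A)));
Scan left-to-right; a leaf is any maximal label run not followed by '(':
  pos 2: leaf 'F' → count = 1
  pos 4: leaf 'B' → count = 2
  pos 8: leaf 'G' → count = 3
  pos 10: leaf 'V' → count = 4
  pos 12: leaf 'C' → count = 5
  pos 16: leaf 'R' → count = 6
  pos 19: leaf 'W' → count = 7
  pos 21: leaf 'S' → count = 8
  pos 24: leaf 'X' → count = 9
  pos 27: leaf 'M' → count = 10
  pos 29: leaf 'Z' → count = 11
  pos 33: leaf 'A' → count = 12
Total leaves: 12

Answer: 12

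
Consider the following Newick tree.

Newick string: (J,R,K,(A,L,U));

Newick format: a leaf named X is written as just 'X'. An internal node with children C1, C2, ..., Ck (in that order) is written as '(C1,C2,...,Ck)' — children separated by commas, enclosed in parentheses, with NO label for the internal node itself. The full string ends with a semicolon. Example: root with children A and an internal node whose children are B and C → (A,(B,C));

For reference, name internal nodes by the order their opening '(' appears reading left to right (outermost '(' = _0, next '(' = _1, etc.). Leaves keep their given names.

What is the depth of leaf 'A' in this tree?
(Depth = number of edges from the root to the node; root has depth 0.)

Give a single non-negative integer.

Answer: 2

Derivation:
Newick: (J,R,K,(A,L,U));
Naming internals by '(' encounter order: outermost '(' = _0, next = _1, ...
Query node: A
Path from root: _0 -> _1 -> A
Depth of A: 2 (number of edges from root)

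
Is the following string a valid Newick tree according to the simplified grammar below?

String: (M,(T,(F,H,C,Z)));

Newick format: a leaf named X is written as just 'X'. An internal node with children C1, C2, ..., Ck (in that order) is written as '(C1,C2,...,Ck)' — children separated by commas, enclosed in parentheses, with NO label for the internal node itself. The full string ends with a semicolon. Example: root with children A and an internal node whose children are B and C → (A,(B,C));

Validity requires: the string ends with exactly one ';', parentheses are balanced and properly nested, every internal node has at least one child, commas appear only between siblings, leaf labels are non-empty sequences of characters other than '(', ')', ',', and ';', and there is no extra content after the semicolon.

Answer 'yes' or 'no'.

Answer: yes

Derivation:
Input: (M,(T,(F,H,C,Z)));
Paren balance: 3 '(' vs 3 ')' OK
Ends with single ';': True
Full parse: OK
Valid: True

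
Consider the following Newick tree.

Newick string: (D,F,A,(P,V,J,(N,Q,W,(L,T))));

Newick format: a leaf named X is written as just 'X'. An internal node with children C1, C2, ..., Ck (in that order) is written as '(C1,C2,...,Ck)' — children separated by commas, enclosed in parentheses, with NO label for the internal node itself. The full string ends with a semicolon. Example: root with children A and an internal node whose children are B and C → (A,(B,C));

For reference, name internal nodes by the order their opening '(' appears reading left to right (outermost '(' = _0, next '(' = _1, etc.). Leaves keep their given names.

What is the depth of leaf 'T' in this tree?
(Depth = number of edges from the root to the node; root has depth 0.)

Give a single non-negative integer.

Newick: (D,F,A,(P,V,J,(N,Q,W,(L,T))));
Naming internals by '(' encounter order: outermost '(' = _0, next = _1, ...
Query node: T
Path from root: _0 -> _1 -> _2 -> _3 -> T
Depth of T: 4 (number of edges from root)

Answer: 4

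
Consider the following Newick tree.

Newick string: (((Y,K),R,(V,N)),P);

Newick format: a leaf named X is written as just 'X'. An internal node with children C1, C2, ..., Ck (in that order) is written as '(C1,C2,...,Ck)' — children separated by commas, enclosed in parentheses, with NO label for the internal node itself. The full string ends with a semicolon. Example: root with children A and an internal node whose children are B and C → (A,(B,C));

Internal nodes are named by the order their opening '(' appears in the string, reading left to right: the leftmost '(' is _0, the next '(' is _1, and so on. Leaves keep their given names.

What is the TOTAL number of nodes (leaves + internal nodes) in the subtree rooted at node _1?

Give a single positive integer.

Answer: 8

Derivation:
Newick: (((Y,K),R,(V,N)),P);
Locate _1: it is the '(' at position 1 (the 2nd '(' reading left to right).
Query: subtree rooted at _1
_1: subtree_size = 1 + 7
  _2: subtree_size = 1 + 2
    Y: subtree_size = 1 + 0
    K: subtree_size = 1 + 0
  R: subtree_size = 1 + 0
  _3: subtree_size = 1 + 2
    V: subtree_size = 1 + 0
    N: subtree_size = 1 + 0
Total subtree size of _1: 8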